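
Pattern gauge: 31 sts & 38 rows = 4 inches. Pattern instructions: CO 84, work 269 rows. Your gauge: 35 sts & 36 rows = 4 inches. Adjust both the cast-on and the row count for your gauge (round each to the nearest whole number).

Cast on 95 stitches; work 255 rows.

Stitches: 84 × 35/31 = 94.84 → 95.
Rows: 269 × 36/38 = 254.84 → 255.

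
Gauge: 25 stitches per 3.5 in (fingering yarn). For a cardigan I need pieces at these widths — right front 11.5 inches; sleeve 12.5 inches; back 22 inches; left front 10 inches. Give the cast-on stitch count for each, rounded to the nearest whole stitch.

right front 82; sleeve 89; back 157; left front 71.

Rate = 25/3.5 = 7.143 sts per in.
right front: 11.5 × 7.143 = 82.14 → 82.
sleeve: 12.5 × 7.143 = 89.29 → 89.
back: 22 × 7.143 = 157.14 → 157.
left front: 10 × 7.143 = 71.43 → 71.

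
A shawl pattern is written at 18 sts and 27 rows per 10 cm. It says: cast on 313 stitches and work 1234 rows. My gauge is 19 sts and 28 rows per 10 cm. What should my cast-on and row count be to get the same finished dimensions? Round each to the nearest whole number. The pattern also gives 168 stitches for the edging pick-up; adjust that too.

Cast on 330 stitches; work 1280 rows; edging pick-up 177 stitches.

Stitches: 313 × 19/18 = 330.39 → 330.
Rows: 1234 × 28/27 = 1279.70 → 1280.
edging pick-up: 168 × 19/18 = 177.33 → 177.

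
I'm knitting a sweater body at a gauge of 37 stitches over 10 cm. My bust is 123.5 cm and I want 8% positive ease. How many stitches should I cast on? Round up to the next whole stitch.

Finished = 123.5 × 1.08 = 133.38 cm.
37 / 10 = 3.7 sts per cm.
133.38 × 3.7 = 493.51 sts.
→ 494 sts.

Cast on 494 stitches.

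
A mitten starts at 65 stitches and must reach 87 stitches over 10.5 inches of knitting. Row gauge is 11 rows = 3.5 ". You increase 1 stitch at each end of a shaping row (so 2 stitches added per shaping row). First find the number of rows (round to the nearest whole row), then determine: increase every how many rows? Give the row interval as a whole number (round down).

Increase every 3rd row.

Rows = 10.5 × 3.143 = 33.0 → 33 rows.
Stitches to add: 22 → 11 shaping rows (at 2 st each).
33 / 11 = 3.00 → every 3 rows.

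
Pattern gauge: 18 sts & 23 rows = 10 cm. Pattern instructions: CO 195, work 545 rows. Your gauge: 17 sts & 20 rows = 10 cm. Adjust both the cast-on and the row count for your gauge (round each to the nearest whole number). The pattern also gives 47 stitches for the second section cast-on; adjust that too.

Stitches: 195 × 17/18 = 184.17 → 184.
Rows: 545 × 20/23 = 473.91 → 474.
second section cast-on: 47 × 17/18 = 44.39 → 44.

Cast on 184 stitches; work 474 rows; second section cast-on 44 stitches.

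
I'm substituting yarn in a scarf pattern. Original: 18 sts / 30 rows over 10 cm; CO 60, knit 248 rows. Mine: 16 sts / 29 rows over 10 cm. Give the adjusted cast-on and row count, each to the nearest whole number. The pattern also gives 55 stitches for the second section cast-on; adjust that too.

Cast on 53 stitches; work 240 rows; second section cast-on 49 stitches.

Stitches: 60 × 16/18 = 53.33 → 53.
Rows: 248 × 29/30 = 239.73 → 240.
second section cast-on: 55 × 16/18 = 48.89 → 49.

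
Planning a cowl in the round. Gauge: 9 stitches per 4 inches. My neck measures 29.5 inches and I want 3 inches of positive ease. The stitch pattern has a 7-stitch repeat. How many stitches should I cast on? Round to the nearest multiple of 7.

Finished = 29.5 + 3 = 32.5 inches.
9 / 4 = 2.25 sts/in.
32.5 × 2.25 = 73.12 sts.
Nearest multiple of 7: 70.

CO 70 sts.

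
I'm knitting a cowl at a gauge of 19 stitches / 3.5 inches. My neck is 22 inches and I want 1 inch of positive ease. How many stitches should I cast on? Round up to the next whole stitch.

CO 125 sts.

Finished = 22 + 1 = 23 in.
19 / 3.5 = 5.429 sts per inch.
23.00 × 5.429 = 124.86 sts.
→ 125 sts.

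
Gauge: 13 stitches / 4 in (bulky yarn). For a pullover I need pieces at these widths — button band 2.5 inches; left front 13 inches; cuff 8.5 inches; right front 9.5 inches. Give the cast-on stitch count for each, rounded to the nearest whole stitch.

Rate = 13/4 = 3.25 sts per in.
button band: 2.5 × 3.25 = 8.12 → 8.
left front: 13 × 3.25 = 42.25 → 42.
cuff: 8.5 × 3.25 = 27.62 → 28.
right front: 9.5 × 3.25 = 30.88 → 31.

button band 8; left front 42; cuff 28; right front 31.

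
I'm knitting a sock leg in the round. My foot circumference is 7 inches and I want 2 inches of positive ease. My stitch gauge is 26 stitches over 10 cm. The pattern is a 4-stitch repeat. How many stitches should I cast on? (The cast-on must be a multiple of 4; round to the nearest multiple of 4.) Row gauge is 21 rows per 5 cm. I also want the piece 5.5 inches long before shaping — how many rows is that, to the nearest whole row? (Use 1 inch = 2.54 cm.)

Finished = 7 + 2 = 9 inches.
9 inches × 2.54 = 22.86 cm.
26/10 = 2.6 sts per cm; 22.86 × 2.6 = 59.44 sts.
Nearest multiple of 4 → 60.
5.5 inches = 13.97 cm; × 4.2 = 58.67 → 59 rows.

Cast on 60 stitches; work 59 rows.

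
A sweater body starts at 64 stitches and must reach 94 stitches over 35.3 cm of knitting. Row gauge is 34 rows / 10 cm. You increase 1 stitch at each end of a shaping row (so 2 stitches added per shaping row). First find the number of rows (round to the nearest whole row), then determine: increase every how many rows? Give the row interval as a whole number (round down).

Rows = 35.3 × 3.4 = 120.0 → 120 rows.
Stitches to add: 30 → 15 shaping rows (at 2 st each).
120 / 15 = 8.00 → every 8 rows.

Increase every 8th row.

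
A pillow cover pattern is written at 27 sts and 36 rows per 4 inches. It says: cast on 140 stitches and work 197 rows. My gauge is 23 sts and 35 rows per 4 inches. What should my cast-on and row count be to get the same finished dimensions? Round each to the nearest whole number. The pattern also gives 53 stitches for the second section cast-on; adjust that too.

Stitches: 140 × 23/27 = 119.26 → 119.
Rows: 197 × 35/36 = 191.53 → 192.
second section cast-on: 53 × 23/27 = 45.15 → 45.

Cast on 119 stitches; work 192 rows; second section cast-on 45 stitches.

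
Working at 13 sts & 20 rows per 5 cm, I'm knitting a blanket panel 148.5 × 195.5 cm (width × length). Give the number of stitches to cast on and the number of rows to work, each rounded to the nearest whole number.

Cast on 386 stitches and work 782 rows.

Stitch gauge = 13/5 = 2.6 sts/cm; 148.5 × 2.6 = 386.10 → 386 sts.
Row gauge = 20/5 = 4 rows/cm; 195.5 × 4 = 782.00 → 782 rows.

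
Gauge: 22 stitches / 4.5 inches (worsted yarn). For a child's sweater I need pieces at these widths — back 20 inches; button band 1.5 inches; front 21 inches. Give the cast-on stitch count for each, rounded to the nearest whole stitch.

back 98; button band 7; front 103.

Rate = 22/4.5 = 4.889 sts per in.
back: 20 × 4.889 = 97.78 → 98.
button band: 1.5 × 4.889 = 7.33 → 7.
front: 21 × 4.889 = 102.67 → 103.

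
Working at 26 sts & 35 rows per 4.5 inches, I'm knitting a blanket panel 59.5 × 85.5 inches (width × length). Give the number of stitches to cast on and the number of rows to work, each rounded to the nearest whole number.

Cast on 344 stitches and work 665 rows.

Stitch gauge = 26/4.5 = 5.778 sts/in; 59.5 × 5.778 = 343.78 → 344 sts.
Row gauge = 35/4.5 = 7.778 rows/in; 85.5 × 7.778 = 665.00 → 665 rows.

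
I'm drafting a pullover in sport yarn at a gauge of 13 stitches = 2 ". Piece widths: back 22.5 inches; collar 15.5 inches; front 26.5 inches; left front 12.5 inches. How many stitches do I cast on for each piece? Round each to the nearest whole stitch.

back 146; collar 101; front 172; left front 81.

Rate = 13/2 = 6.5 sts per in.
back: 22.5 × 6.5 = 146.25 → 146.
collar: 15.5 × 6.5 = 100.75 → 101.
front: 26.5 × 6.5 = 172.25 → 172.
left front: 12.5 × 6.5 = 81.25 → 81.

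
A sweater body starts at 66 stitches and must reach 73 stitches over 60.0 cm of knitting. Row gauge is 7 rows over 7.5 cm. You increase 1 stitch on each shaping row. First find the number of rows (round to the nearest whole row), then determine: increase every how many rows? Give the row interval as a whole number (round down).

Rows = 60.0 × 0.933 = 56.0 → 56 rows.
Stitches to add: 7 → 7 shaping rows (at 1 st each).
56 / 7 = 8.00 → every 8 rows.

Increase every 8th row.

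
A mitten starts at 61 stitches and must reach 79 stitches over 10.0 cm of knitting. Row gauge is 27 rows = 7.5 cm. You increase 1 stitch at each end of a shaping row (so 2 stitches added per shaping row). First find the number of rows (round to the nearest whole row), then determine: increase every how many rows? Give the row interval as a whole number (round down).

Rows = 10.0 × 3.6 = 36.0 → 36 rows.
Stitches to add: 18 → 9 shaping rows (at 2 st each).
36 / 9 = 4.00 → every 4 rows.

Increase every 4th row.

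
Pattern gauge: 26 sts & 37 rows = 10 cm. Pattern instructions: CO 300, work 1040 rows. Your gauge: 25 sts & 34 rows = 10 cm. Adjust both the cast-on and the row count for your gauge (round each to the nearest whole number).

Stitches: 300 × 25/26 = 288.46 → 288.
Rows: 1040 × 34/37 = 955.68 → 956.

Cast on 288 stitches; work 956 rows.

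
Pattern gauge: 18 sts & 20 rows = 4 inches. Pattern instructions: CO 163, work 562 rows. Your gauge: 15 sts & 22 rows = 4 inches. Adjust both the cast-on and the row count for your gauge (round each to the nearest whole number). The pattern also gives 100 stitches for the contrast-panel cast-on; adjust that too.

Stitches: 163 × 15/18 = 135.83 → 136.
Rows: 562 × 22/20 = 618.20 → 618.
contrast-panel cast-on: 100 × 15/18 = 83.33 → 83.

Cast on 136 stitches; work 618 rows; contrast-panel cast-on 83 stitches.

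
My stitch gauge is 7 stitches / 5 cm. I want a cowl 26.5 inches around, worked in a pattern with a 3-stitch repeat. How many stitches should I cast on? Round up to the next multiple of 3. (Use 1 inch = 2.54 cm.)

CO 96 sts.

26.5 in = 26.5 × 2.54 = 67.31 cm.
7 / 5 = 1.4 sts/cm.
67.31 × 1.4 = 94.23 sts.
→ 96.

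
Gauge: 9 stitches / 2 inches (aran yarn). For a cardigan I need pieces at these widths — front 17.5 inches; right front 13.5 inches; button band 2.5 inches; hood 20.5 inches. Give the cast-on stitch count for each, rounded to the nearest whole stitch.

front 79; right front 61; button band 11; hood 92.

Rate = 9/2 = 4.5 sts per in.
front: 17.5 × 4.5 = 78.75 → 79.
right front: 13.5 × 4.5 = 60.75 → 61.
button band: 2.5 × 4.5 = 11.25 → 11.
hood: 20.5 × 4.5 = 92.25 → 92.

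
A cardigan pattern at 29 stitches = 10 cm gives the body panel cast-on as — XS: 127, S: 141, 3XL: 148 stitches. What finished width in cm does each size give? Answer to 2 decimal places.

XS 43.79 cm; S 48.62 cm; 3XL 51.03 cm.

29/10 = 2.9 sts per cm.
XS: 127 / 2.9 = 43.793 → 43.79 cm.
S: 141 / 2.9 = 48.621 → 48.62 cm.
3XL: 148 / 2.9 = 51.034 → 51.03 cm.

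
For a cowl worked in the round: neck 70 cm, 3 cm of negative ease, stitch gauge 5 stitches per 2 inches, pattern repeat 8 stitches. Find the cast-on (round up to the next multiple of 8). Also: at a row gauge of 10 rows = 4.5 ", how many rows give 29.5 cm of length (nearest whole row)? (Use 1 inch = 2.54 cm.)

Finished = 70 − 3 = 67 cm.
67 cm × 1/2.54 = 26.38 inches.
5/2 = 2.5 sts per in; 26.38 × 2.5 = 65.94 sts.
Next multiple of 8 → 72.
29.5 cm = 11.61 inches; × 2.222 = 25.81 → 26 rows.

Cast on 72 stitches; work 26 rows.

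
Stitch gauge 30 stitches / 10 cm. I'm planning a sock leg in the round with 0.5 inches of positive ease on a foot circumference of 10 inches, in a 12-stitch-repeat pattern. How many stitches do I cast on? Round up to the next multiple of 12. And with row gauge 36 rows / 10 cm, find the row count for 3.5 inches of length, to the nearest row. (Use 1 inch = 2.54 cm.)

Cast on 84 stitches; work 32 rows.

Finished = 10 + 0.5 = 10.5 inches.
10.5 inches × 2.54 = 26.67 cm.
30/10 = 3 sts per cm; 26.67 × 3 = 80.01 sts.
Next multiple of 12 → 84.
3.5 inches = 8.89 cm; × 3.6 = 32.00 → 32 rows.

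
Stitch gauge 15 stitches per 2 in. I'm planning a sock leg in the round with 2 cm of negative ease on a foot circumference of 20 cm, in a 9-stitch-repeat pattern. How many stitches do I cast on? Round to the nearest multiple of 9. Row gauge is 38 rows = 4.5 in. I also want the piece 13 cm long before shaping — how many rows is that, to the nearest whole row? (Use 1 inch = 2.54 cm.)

Cast on 54 stitches; work 43 rows.

Finished = 20 − 2 = 18 cm.
18 cm × 1/2.54 = 7.09 inches.
15/2 = 7.5 sts per in; 7.09 × 7.5 = 53.15 sts.
Nearest multiple of 9 → 54.
13 cm = 5.12 inches; × 8.444 = 43.22 → 43 rows.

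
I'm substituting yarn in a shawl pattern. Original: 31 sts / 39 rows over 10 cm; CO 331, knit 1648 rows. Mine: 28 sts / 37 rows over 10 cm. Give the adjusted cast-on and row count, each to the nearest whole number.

Cast on 299 stitches; work 1563 rows.

Stitches: 331 × 28/31 = 298.97 → 299.
Rows: 1648 × 37/39 = 1563.49 → 1563.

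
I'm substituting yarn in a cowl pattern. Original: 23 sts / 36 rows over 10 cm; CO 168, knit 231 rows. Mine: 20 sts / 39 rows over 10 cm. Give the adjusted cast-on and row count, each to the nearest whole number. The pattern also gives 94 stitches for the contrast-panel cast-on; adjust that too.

Stitches: 168 × 20/23 = 146.09 → 146.
Rows: 231 × 39/36 = 250.25 → 250.
contrast-panel cast-on: 94 × 20/23 = 81.74 → 82.

Cast on 146 stitches; work 250 rows; contrast-panel cast-on 82 stitches.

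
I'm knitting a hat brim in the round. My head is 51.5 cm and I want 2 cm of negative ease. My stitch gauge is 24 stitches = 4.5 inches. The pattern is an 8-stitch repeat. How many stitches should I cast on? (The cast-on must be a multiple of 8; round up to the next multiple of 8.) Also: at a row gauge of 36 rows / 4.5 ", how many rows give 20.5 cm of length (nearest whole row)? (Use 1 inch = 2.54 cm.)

Finished = 51.5 − 2 = 49.5 cm.
49.5 cm × 1/2.54 = 19.49 inches.
24/4.5 = 5.333 sts per in; 19.49 × 5.333 = 103.94 sts.
Next multiple of 8 → 104.
20.5 cm = 8.07 inches; × 8 = 64.57 → 65 rows.

Cast on 104 stitches; work 65 rows.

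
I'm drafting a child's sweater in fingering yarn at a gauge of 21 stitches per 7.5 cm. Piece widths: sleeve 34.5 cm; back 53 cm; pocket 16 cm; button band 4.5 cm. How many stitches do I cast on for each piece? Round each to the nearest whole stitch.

sleeve 97; back 148; pocket 45; button band 13.

Rate = 21/7.5 = 2.8 sts per cm.
sleeve: 34.5 × 2.8 = 96.60 → 97.
back: 53 × 2.8 = 148.40 → 148.
pocket: 16 × 2.8 = 44.80 → 45.
button band: 4.5 × 2.8 = 12.60 → 13.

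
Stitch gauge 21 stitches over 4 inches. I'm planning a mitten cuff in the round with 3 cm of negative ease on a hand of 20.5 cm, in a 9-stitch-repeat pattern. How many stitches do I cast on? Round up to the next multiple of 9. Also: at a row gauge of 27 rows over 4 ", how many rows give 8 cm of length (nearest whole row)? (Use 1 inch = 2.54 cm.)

Finished = 20.5 − 3 = 17.5 cm.
17.5 cm × 1/2.54 = 6.89 inches.
21/4 = 5.25 sts per in; 6.89 × 5.25 = 36.17 sts.
Next multiple of 9 → 45.
8 cm = 3.15 inches; × 6.75 = 21.26 → 21 rows.

Cast on 45 stitches; work 21 rows.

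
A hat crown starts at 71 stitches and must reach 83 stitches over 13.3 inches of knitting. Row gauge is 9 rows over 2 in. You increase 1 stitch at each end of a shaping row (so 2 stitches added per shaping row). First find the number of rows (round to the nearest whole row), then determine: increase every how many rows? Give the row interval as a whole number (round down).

Increase every 10th row.

Rows = 13.3 × 4.5 = 59.9 → 60 rows.
Stitches to add: 12 → 6 shaping rows (at 2 st each).
60 / 6 = 10.00 → every 10 rows.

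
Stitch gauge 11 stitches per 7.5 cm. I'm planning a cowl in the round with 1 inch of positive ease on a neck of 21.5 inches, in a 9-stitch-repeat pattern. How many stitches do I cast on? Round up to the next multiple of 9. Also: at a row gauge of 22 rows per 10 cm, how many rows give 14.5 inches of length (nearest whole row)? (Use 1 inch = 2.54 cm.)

Cast on 90 stitches; work 81 rows.

Finished = 21.5 + 1 = 22.5 inches.
22.5 inches × 2.54 = 57.15 cm.
11/7.5 = 1.467 sts per cm; 57.15 × 1.467 = 83.82 sts.
Next multiple of 9 → 90.
14.5 inches = 36.83 cm; × 2.2 = 81.03 → 81 rows.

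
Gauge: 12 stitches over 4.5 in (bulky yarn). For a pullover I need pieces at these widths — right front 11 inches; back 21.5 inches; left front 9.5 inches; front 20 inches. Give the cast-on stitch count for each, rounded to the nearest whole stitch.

Rate = 12/4.5 = 2.667 sts per in.
right front: 11 × 2.667 = 29.33 → 29.
back: 21.5 × 2.667 = 57.33 → 57.
left front: 9.5 × 2.667 = 25.33 → 25.
front: 20 × 2.667 = 53.33 → 53.

right front 29; back 57; left front 25; front 53.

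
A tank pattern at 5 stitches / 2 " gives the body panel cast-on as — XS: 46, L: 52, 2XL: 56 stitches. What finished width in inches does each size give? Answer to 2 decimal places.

XS 18.40 inches; L 20.80 inches; 2XL 22.40 inches.

5/2 = 2.5 sts per in.
XS: 46 / 2.5 = 18.400 → 18.40 in.
L: 52 / 2.5 = 20.800 → 20.80 in.
2XL: 56 / 2.5 = 22.400 → 22.40 in.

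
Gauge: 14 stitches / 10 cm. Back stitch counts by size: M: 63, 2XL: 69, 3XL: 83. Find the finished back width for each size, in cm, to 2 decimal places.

M 45.00 cm; 2XL 49.29 cm; 3XL 59.29 cm.

14/10 = 1.4 sts per cm.
M: 63 / 1.4 = 45.000 → 45.00 cm.
2XL: 69 / 1.4 = 49.286 → 49.29 cm.
3XL: 83 / 1.4 = 59.286 → 59.29 cm.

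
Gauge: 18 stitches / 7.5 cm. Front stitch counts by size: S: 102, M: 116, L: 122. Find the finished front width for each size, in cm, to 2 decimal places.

18/7.5 = 2.4 sts per cm.
S: 102 / 2.4 = 42.500 → 42.50 cm.
M: 116 / 2.4 = 48.333 → 48.33 cm.
L: 122 / 2.4 = 50.833 → 50.83 cm.

S 42.50 cm; M 48.33 cm; L 50.83 cm.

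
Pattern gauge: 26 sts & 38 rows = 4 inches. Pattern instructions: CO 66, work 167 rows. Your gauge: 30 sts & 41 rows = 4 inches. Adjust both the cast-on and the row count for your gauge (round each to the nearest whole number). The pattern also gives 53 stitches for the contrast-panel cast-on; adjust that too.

Cast on 76 stitches; work 180 rows; contrast-panel cast-on 61 stitches.

Stitches: 66 × 30/26 = 76.15 → 76.
Rows: 167 × 41/38 = 180.18 → 180.
contrast-panel cast-on: 53 × 30/26 = 61.15 → 61.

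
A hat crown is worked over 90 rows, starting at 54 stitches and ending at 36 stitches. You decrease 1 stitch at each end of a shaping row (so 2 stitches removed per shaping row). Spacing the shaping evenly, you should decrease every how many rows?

Stitches to remove: |36 − 54| = 18.
Shaping rows needed: 18 / 2 = 9.
90 rows / 9 = every 10 rows.

Decrease every 10th row.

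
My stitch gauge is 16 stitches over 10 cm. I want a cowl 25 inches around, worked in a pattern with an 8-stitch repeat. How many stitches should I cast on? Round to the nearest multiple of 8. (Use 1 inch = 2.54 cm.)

104 stitches.

25 in = 25 × 2.54 = 63.50 cm.
16 / 10 = 1.6 sts/cm.
63.50 × 1.6 = 101.60 sts.
→ 104.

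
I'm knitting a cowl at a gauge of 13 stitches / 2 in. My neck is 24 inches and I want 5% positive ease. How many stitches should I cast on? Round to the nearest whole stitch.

Finished = 24 × 1.05 = 25.20 in.
13 / 2 = 6.5 sts per inch.
25.20 × 6.5 = 163.80 sts.
→ 164 sts.

Cast on 164 stitches.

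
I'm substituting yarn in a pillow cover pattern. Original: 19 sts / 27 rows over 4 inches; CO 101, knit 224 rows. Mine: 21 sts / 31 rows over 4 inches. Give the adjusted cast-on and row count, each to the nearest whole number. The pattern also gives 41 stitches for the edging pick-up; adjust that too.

Stitches: 101 × 21/19 = 111.63 → 112.
Rows: 224 × 31/27 = 257.19 → 257.
edging pick-up: 41 × 21/19 = 45.32 → 45.

Cast on 112 stitches; work 257 rows; edging pick-up 45 stitches.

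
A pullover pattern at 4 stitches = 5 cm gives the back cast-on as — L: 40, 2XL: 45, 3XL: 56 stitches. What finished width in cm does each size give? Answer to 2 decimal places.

4/5 = 0.8 sts per cm.
L: 40 / 0.8 = 50.000 → 50.00 cm.
2XL: 45 / 0.8 = 56.250 → 56.25 cm.
3XL: 56 / 0.8 = 70.000 → 70.00 cm.

L 50.00 cm; 2XL 56.25 cm; 3XL 70.00 cm.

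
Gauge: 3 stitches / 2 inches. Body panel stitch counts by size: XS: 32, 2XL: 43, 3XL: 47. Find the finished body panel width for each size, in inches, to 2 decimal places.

XS 21.33 inches; 2XL 28.67 inches; 3XL 31.33 inches.

3/2 = 1.5 sts per in.
XS: 32 / 1.5 = 21.333 → 21.33 in.
2XL: 43 / 1.5 = 28.667 → 28.67 in.
3XL: 47 / 1.5 = 31.333 → 31.33 in.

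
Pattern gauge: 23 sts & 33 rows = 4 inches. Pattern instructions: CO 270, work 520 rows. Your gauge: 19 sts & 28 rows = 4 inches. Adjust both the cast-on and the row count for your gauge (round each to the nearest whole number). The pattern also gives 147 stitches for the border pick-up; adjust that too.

Cast on 223 stitches; work 441 rows; border pick-up 121 stitches.

Stitches: 270 × 19/23 = 223.04 → 223.
Rows: 520 × 28/33 = 441.21 → 441.
border pick-up: 147 × 19/23 = 121.43 → 121.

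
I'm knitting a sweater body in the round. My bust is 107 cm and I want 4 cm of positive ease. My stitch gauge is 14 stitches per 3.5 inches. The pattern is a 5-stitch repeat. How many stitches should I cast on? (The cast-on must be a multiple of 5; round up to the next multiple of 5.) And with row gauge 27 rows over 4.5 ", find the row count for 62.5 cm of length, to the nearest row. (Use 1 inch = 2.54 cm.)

Finished = 107 + 4 = 111 cm.
111 cm × 1/2.54 = 43.70 inches.
14/3.5 = 4 sts per in; 43.70 × 4 = 174.80 sts.
Next multiple of 5 → 175.
62.5 cm = 24.61 inches; × 6 = 147.64 → 148 rows.

Cast on 175 stitches; work 148 rows.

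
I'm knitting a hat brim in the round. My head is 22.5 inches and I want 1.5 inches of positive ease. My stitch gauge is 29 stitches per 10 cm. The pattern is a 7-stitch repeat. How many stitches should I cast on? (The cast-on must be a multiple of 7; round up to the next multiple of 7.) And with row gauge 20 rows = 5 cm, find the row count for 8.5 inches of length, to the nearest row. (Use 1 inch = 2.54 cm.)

Cast on 182 stitches; work 86 rows.

Finished = 22.5 + 1.5 = 24 inches.
24 inches × 2.54 = 60.96 cm.
29/10 = 2.9 sts per cm; 60.96 × 2.9 = 176.78 sts.
Next multiple of 7 → 182.
8.5 inches = 21.59 cm; × 4 = 86.36 → 86 rows.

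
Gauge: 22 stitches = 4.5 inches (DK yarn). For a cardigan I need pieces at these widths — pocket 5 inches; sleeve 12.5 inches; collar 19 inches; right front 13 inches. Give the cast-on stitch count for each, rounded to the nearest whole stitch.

Rate = 22/4.5 = 4.889 sts per in.
pocket: 5 × 4.889 = 24.44 → 24.
sleeve: 12.5 × 4.889 = 61.11 → 61.
collar: 19 × 4.889 = 92.89 → 93.
right front: 13 × 4.889 = 63.56 → 64.

pocket 24; sleeve 61; collar 93; right front 64.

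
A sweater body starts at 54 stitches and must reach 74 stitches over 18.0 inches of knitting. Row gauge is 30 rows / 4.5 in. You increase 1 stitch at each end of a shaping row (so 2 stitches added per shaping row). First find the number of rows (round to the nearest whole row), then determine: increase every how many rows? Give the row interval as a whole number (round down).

Increase every 12th row.

Rows = 18.0 × 6.667 = 120.0 → 120 rows.
Stitches to add: 20 → 10 shaping rows (at 2 st each).
120 / 10 = 12.00 → every 12 rows.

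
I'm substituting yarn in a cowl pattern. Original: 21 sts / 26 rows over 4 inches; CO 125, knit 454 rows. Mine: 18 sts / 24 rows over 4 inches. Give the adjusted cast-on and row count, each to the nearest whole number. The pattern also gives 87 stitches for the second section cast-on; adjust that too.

Stitches: 125 × 18/21 = 107.14 → 107.
Rows: 454 × 24/26 = 419.08 → 419.
second section cast-on: 87 × 18/21 = 74.57 → 75.

Cast on 107 stitches; work 419 rows; second section cast-on 75 stitches.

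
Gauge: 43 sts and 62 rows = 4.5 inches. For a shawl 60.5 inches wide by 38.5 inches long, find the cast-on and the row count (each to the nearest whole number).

Stitch gauge = 43/4.5 = 9.556 sts/in; 60.5 × 9.556 = 578.11 → 578 sts.
Row gauge = 62/4.5 = 13.778 rows/in; 38.5 × 13.778 = 530.44 → 530 rows.

Cast on 578 stitches and work 530 rows.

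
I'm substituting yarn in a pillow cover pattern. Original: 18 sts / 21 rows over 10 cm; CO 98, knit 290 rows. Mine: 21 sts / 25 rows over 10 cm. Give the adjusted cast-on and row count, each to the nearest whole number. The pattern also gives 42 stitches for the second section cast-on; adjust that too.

Cast on 114 stitches; work 345 rows; second section cast-on 49 stitches.

Stitches: 98 × 21/18 = 114.33 → 114.
Rows: 290 × 25/21 = 345.24 → 345.
second section cast-on: 42 × 21/18 = 49.00 → 49.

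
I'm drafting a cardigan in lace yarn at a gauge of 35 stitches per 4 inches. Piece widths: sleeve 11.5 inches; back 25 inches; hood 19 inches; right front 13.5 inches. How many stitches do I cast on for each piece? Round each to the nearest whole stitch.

Rate = 35/4 = 8.75 sts per in.
sleeve: 11.5 × 8.75 = 100.62 → 101.
back: 25 × 8.75 = 218.75 → 219.
hood: 19 × 8.75 = 166.25 → 166.
right front: 13.5 × 8.75 = 118.12 → 118.

sleeve 101; back 219; hood 166; right front 118.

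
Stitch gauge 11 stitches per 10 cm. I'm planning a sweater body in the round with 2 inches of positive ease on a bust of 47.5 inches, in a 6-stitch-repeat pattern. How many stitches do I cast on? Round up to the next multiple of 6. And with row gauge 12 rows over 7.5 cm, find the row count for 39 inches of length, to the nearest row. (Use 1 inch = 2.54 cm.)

Finished = 47.5 + 2 = 49.5 inches.
49.5 inches × 2.54 = 125.73 cm.
11/10 = 1.1 sts per cm; 125.73 × 1.1 = 138.30 sts.
Next multiple of 6 → 144.
39 inches = 99.06 cm; × 1.6 = 158.50 → 158 rows.

Cast on 144 stitches; work 158 rows.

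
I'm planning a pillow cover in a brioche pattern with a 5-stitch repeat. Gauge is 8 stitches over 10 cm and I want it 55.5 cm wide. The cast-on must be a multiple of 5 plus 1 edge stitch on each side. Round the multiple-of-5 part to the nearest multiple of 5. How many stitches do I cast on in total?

42 stitches.

8 / 10 = 0.8 sts per cm.
55.5 × 0.8 = 44.40 sts.
Less 2 edge sts → 42.40 for the repeat.
Nearest multiple of 5: 40.
Add back 2 edge sts → 42.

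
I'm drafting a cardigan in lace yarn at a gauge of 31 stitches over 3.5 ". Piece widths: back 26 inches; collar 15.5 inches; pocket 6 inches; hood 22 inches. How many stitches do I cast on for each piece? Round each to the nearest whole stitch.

back 230; collar 137; pocket 53; hood 195.

Rate = 31/3.5 = 8.857 sts per in.
back: 26 × 8.857 = 230.29 → 230.
collar: 15.5 × 8.857 = 137.29 → 137.
pocket: 6 × 8.857 = 53.14 → 53.
hood: 22 × 8.857 = 194.86 → 195.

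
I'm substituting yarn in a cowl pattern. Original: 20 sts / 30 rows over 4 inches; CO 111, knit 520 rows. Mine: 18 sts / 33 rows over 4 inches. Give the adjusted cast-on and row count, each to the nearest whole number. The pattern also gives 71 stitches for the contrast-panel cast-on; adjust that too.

Stitches: 111 × 18/20 = 99.90 → 100.
Rows: 520 × 33/30 = 572.00 → 572.
contrast-panel cast-on: 71 × 18/20 = 63.90 → 64.

Cast on 100 stitches; work 572 rows; contrast-panel cast-on 64 stitches.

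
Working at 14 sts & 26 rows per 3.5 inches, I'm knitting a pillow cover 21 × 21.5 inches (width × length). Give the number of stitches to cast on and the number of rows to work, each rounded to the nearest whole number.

Cast on 84 stitches and work 160 rows.

Stitch gauge = 14/3.5 = 4 sts/in; 21 × 4 = 84.00 → 84 sts.
Row gauge = 26/3.5 = 7.429 rows/in; 21.5 × 7.429 = 159.71 → 160 rows.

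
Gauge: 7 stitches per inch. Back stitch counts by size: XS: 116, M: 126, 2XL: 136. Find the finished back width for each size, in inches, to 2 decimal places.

7/1 = 7 sts per in.
XS: 116 / 7 = 16.571 → 16.57 in.
M: 126 / 7 = 18.000 → 18.00 in.
2XL: 136 / 7 = 19.429 → 19.43 in.

XS 16.57 inches; M 18.00 inches; 2XL 19.43 inches.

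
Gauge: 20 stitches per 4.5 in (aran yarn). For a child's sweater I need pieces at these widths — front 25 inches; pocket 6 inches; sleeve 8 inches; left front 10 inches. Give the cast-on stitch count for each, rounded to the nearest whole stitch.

front 111; pocket 27; sleeve 36; left front 44.

Rate = 20/4.5 = 4.444 sts per in.
front: 25 × 4.444 = 111.11 → 111.
pocket: 6 × 4.444 = 26.67 → 27.
sleeve: 8 × 4.444 = 35.56 → 36.
left front: 10 × 4.444 = 44.44 → 44.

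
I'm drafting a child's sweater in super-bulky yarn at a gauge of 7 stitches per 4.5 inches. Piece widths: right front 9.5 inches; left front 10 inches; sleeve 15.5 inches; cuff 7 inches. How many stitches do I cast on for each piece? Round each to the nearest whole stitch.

Rate = 7/4.5 = 1.556 sts per in.
right front: 9.5 × 1.556 = 14.78 → 15.
left front: 10 × 1.556 = 15.56 → 16.
sleeve: 15.5 × 1.556 = 24.11 → 24.
cuff: 7 × 1.556 = 10.89 → 11.

right front 15; left front 16; sleeve 24; cuff 11.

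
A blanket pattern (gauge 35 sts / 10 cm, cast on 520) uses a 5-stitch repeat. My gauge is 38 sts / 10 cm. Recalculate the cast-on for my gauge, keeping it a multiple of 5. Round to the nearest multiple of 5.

565 stitches.

520 × 38 / 35 = 564.57.
Nearest multiple of 5: 565.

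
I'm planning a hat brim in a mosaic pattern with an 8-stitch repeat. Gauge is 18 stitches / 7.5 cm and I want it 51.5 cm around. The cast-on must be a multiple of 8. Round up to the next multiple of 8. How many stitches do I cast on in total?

18 / 7.5 = 2.4 sts per cm.
51.5 × 2.4 = 123.60 sts.
Next multiple of 8: 128.

Cast on 128 stitches.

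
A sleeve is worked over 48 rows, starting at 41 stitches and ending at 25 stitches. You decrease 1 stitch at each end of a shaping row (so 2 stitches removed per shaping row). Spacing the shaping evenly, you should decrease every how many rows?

Stitches to remove: |25 − 41| = 16.
Shaping rows needed: 16 / 2 = 8.
48 rows / 8 = every 6 rows.

Decrease every 6th row.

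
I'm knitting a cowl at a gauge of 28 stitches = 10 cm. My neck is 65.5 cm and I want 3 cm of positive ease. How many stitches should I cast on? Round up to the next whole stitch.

Cast on 192 stitches.

Finished = 65.5 + 3 = 68.5 cm.
28 / 10 = 2.8 sts per cm.
68.50 × 2.8 = 191.80 sts.
→ 192 sts.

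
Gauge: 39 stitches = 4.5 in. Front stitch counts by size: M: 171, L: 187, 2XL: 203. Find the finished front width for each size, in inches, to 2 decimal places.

M 19.73 inches; L 21.58 inches; 2XL 23.42 inches.

39/4.5 = 8.667 sts per in.
M: 171 / 8.667 = 19.731 → 19.73 in.
L: 187 / 8.667 = 21.577 → 21.58 in.
2XL: 203 / 8.667 = 23.423 → 23.42 in.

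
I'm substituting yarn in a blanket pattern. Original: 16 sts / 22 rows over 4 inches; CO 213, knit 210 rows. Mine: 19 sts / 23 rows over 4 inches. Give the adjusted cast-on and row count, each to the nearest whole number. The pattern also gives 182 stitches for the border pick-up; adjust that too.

Stitches: 213 × 19/16 = 252.94 → 253.
Rows: 210 × 23/22 = 219.55 → 220.
border pick-up: 182 × 19/16 = 216.12 → 216.

Cast on 253 stitches; work 220 rows; border pick-up 216 stitches.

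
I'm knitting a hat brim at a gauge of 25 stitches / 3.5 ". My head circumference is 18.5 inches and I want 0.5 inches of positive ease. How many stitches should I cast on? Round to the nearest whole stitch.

CO 136 sts.

Finished = 18.5 + 0.5 = 19 in.
25 / 3.5 = 7.143 sts per inch.
19.00 × 7.143 = 135.71 sts.
→ 136 sts.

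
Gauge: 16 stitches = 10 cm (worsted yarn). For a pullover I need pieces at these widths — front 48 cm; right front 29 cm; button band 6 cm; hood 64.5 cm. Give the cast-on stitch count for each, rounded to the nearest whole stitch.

Rate = 16/10 = 1.6 sts per cm.
front: 48 × 1.6 = 76.80 → 77.
right front: 29 × 1.6 = 46.40 → 46.
button band: 6 × 1.6 = 9.60 → 10.
hood: 64.5 × 1.6 = 103.20 → 103.

front 77; right front 46; button band 10; hood 103.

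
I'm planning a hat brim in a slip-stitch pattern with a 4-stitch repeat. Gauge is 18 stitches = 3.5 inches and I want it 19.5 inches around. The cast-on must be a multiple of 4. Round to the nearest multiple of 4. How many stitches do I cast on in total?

Cast on 100 stitches.

18 / 3.5 = 5.143 sts per inch.
19.5 × 5.143 = 100.29 sts.
Nearest multiple of 4: 100.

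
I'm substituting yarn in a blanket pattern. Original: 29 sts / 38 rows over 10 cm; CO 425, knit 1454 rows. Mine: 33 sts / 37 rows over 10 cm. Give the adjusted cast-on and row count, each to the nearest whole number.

Stitches: 425 × 33/29 = 483.62 → 484.
Rows: 1454 × 37/38 = 1415.74 → 1416.

Cast on 484 stitches; work 1416 rows.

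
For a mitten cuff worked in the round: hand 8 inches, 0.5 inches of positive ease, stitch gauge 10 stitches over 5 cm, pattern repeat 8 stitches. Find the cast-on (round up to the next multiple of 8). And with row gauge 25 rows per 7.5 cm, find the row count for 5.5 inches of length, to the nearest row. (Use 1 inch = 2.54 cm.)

Finished = 8 + 0.5 = 8.5 inches.
8.5 inches × 2.54 = 21.59 cm.
10/5 = 2 sts per cm; 21.59 × 2 = 43.18 sts.
Next multiple of 8 → 48.
5.5 inches = 13.97 cm; × 3.333 = 46.57 → 47 rows.

Cast on 48 stitches; work 47 rows.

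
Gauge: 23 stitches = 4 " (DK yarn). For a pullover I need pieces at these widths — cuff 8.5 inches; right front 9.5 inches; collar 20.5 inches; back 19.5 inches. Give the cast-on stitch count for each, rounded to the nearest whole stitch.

cuff 49; right front 55; collar 118; back 112.

Rate = 23/4 = 5.75 sts per in.
cuff: 8.5 × 5.75 = 48.88 → 49.
right front: 9.5 × 5.75 = 54.62 → 55.
collar: 20.5 × 5.75 = 117.88 → 118.
back: 19.5 × 5.75 = 112.12 → 112.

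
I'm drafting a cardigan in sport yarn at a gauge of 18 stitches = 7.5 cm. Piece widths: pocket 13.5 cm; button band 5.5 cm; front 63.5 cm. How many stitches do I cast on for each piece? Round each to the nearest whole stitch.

pocket 32; button band 13; front 152.

Rate = 18/7.5 = 2.4 sts per cm.
pocket: 13.5 × 2.4 = 32.40 → 32.
button band: 5.5 × 2.4 = 13.20 → 13.
front: 63.5 × 2.4 = 152.40 → 152.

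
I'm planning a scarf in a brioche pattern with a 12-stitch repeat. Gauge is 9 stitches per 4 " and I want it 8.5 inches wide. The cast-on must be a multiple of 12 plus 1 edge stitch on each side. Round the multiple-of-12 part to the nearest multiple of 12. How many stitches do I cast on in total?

14 stitches.

9 / 4 = 2.25 sts per inch.
8.5 × 2.25 = 19.12 sts.
Less 2 edge sts → 17.12 for the repeat.
Nearest multiple of 12: 12.
Add back 2 edge sts → 14.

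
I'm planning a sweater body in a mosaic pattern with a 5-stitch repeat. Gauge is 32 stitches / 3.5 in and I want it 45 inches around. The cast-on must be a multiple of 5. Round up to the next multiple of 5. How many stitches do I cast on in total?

Cast on 415 stitches.

32 / 3.5 = 9.143 sts per inch.
45 × 9.143 = 411.43 sts.
Next multiple of 5: 415.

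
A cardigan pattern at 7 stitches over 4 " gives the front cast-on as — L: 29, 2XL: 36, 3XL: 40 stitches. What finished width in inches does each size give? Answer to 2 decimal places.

7/4 = 1.75 sts per in.
L: 29 / 1.75 = 16.571 → 16.57 in.
2XL: 36 / 1.75 = 20.571 → 20.57 in.
3XL: 40 / 1.75 = 22.857 → 22.86 in.

L 16.57 inches; 2XL 20.57 inches; 3XL 22.86 inches.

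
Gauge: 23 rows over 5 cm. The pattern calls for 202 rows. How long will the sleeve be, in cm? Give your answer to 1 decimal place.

43.9 cm.

23 rows / 5 cm = 4.6 rows per cm.
202 / 4.6 = 43.91 cm.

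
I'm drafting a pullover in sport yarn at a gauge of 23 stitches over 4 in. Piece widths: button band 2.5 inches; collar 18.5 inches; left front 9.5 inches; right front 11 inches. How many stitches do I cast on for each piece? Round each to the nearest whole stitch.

button band 14; collar 106; left front 55; right front 63.

Rate = 23/4 = 5.75 sts per in.
button band: 2.5 × 5.75 = 14.38 → 14.
collar: 18.5 × 5.75 = 106.38 → 106.
left front: 9.5 × 5.75 = 54.62 → 55.
right front: 11 × 5.75 = 63.25 → 63.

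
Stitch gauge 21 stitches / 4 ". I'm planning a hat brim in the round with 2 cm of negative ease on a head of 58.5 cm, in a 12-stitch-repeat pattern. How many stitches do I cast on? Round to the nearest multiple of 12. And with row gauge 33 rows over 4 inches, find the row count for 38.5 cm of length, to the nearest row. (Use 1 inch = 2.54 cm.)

Cast on 120 stitches; work 125 rows.

Finished = 58.5 − 2 = 56.5 cm.
56.5 cm × 1/2.54 = 22.24 inches.
21/4 = 5.25 sts per in; 22.24 × 5.25 = 116.78 sts.
Nearest multiple of 12 → 120.
38.5 cm = 15.16 inches; × 8.25 = 125.05 → 125 rows.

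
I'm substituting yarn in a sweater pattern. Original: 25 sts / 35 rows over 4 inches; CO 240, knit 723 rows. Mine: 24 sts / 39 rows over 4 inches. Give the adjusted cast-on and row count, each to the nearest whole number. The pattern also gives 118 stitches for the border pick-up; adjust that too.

Stitches: 240 × 24/25 = 230.40 → 230.
Rows: 723 × 39/35 = 805.63 → 806.
border pick-up: 118 × 24/25 = 113.28 → 113.

Cast on 230 stitches; work 806 rows; border pick-up 113 stitches.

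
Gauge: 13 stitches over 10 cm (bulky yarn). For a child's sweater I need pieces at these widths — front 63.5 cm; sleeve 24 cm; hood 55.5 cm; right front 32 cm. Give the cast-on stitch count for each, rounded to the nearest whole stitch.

front 83; sleeve 31; hood 72; right front 42.

Rate = 13/10 = 1.3 sts per cm.
front: 63.5 × 1.3 = 82.55 → 83.
sleeve: 24 × 1.3 = 31.20 → 31.
hood: 55.5 × 1.3 = 72.15 → 72.
right front: 32 × 1.3 = 41.60 → 42.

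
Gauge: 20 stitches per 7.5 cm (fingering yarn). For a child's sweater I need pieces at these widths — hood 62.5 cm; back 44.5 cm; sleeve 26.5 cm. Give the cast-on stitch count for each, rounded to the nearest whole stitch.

Rate = 20/7.5 = 2.667 sts per cm.
hood: 62.5 × 2.667 = 166.67 → 167.
back: 44.5 × 2.667 = 118.67 → 119.
sleeve: 26.5 × 2.667 = 70.67 → 71.

hood 167; back 119; sleeve 71.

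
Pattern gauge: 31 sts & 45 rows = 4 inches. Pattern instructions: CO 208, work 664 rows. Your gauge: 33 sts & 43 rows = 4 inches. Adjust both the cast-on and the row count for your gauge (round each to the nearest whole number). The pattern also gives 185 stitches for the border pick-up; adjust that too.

Stitches: 208 × 33/31 = 221.42 → 221.
Rows: 664 × 43/45 = 634.49 → 634.
border pick-up: 185 × 33/31 = 196.94 → 197.

Cast on 221 stitches; work 634 rows; border pick-up 197 stitches.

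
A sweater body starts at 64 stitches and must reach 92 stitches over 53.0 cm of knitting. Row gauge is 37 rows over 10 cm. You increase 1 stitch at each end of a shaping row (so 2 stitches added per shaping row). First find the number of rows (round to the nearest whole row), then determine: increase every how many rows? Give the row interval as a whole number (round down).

Increase every 14th row.

Rows = 53.0 × 3.7 = 196.1 → 196 rows.
Stitches to add: 28 → 14 shaping rows (at 2 st each).
196 / 14 = 14.00 → every 14 rows.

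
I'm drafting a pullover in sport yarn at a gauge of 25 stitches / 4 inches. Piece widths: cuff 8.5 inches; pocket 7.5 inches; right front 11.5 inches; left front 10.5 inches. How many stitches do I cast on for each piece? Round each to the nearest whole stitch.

Rate = 25/4 = 6.25 sts per in.
cuff: 8.5 × 6.25 = 53.12 → 53.
pocket: 7.5 × 6.25 = 46.88 → 47.
right front: 11.5 × 6.25 = 71.88 → 72.
left front: 10.5 × 6.25 = 65.62 → 66.

cuff 53; pocket 47; right front 72; left front 66.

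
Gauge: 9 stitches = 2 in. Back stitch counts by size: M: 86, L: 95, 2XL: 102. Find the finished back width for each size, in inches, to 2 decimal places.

9/2 = 4.5 sts per in.
M: 86 / 4.5 = 19.111 → 19.11 in.
L: 95 / 4.5 = 21.111 → 21.11 in.
2XL: 102 / 4.5 = 22.667 → 22.67 in.

M 19.11 inches; L 21.11 inches; 2XL 22.67 inches.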